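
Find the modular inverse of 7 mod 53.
7^(-1) ≡ 38 (mod 53). Verification: 7 × 38 = 266 ≡ 1 (mod 53)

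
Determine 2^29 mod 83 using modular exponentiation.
Using repeated squaring. 29 = 16 + 8 + 4 + 1 (binary 11101). Repeated squaring mod 83: 2^1 ≡ 2; 2^2 ≡ 2² = 4 ≡ 4; 2^4 ≡ 4² = 16 ≡ 16; 2^8 ≡ 16² = 256 ≡ 7; 2^16 ≡ 7² = 49 ≡ 49. Multiply: 2^29 = 2^16 × 2^8 × 2^4 × 2^1 ≡ 49 × 7 × 16 × 2 (mod 83): 49 × 7 = 343 ≡ 11; 11 × 16 = 176 ≡ 10; 10 × 2 = 20 ≡ 20. So 2^29 ≡ 20 (mod 83).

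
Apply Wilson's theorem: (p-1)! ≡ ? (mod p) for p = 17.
By Wilson's theorem, (16)! ≡ -1 ≡ 16 (mod 17)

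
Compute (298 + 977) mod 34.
17

(298 + 977) = 1275
1275 mod 34 = 17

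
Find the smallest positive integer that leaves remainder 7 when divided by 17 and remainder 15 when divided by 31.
M = 17 × 31 = 527. M₁ = 31, y₁ ≡ 11 (mod 17). M₂ = 17, y₂ ≡ 11 (mod 31). y = 7×31×11 + 15×17×11 ≡ 449 (mod 527). The smallest positive such number is 449.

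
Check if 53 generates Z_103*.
p - 1 = 102 has prime divisors 2, 3, 17. Check 53^(102/q) mod 103 for each: 53^(102/2) = 53^51 ≡ 102, 53^(102/3) = 53^34 ≡ 56, 53^(102/17) = 53^6 ≡ 13 (mod 103). None of these is 1, so 53 has order 102 = φ(103), so it is a primitive root mod 103.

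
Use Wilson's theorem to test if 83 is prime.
(82)! mod 83 = 82. Since 82 ≡ -1 (mod 83), 83 is prime.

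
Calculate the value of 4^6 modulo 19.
6 = 4 + 2 (binary 110). Repeated squaring mod 19: 4^1 ≡ 4; 4^2 ≡ 4² = 16 ≡ 16; 4^4 ≡ 16² = 256 ≡ 9. Multiply: 4^6 = 4^4 × 4^2 ≡ 9 × 16 (mod 19): 9 × 16 = 144 ≡ 11. So 4^6 ≡ 11 (mod 19).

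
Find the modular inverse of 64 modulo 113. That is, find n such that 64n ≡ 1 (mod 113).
83

Using Extended Euclidean Algorithm:
gcd(64, 113) = 1
Bezout coefficients: 64 × -30 + 113 × 17 = 1
So 64 × -30 ≡ 1 (mod 113)
The inverse is -30 mod 113 = 83
Verification: 64 × 83 = 5312 = 47 × 113 + 1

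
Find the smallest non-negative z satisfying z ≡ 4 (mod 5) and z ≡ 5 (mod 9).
M = 5 × 9 = 45. M₁ = 9, y₁ ≡ 4 (mod 5). M₂ = 5, y₂ ≡ 2 (mod 9). z = 4×9×4 + 5×5×2 ≡ 14 (mod 45)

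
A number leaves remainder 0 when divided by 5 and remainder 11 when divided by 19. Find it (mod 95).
M = 5 × 19 = 95. M₁ = 19, y₁ ≡ 4 (mod 5). M₂ = 5, y₂ ≡ 4 (mod 19). r = 0×19×4 + 11×5×4 ≡ 30 (mod 95)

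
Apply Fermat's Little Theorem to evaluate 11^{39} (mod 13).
5

By Fermat's Little Theorem, a^(p-1) ≡ 1 (mod p) for prime p and gcd(a, p) = 1
Here p = 13, so 11^12 ≡ 1 (mod 13)
We can reduce the exponent: 39 mod 12 = 3
So 11^39 ≡ 11^3 (mod 13)
Computing: 11^3 mod 13 = 5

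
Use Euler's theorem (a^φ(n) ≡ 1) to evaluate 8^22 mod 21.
By Euler: 8^{12} ≡ 1 (mod 21) since gcd(8, 21) = 1. 22 = 1×12 + 10. So 8^{22} ≡ 8^{10} ≡ 1 (mod 21)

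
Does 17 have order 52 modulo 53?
p - 1 = 52 has prime divisors 2, 13. Check 17^(52/q) mod 53 for each: 17^(52/2) = 17^26 ≡ 1, 17^(52/13) = 17^4 ≡ 46 (mod 53). Since 17^26 ≡ 1 (mod 53), the order of 17 divides 26 (in fact the order is 26) ≠ 52, so it is not a primitive root.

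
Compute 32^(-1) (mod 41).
32^(-1) ≡ 9 (mod 41). Verification: 32 × 9 = 288 ≡ 1 (mod 41)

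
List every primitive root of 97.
Primitive roots mod 97: {5, 7, 10, 13, 14, 15, 17, 21, 23, 26, 29, 37, 38, 39, 40, 41, 56, 57, 58, 59, 60, 68, 71, 74, 76, 80, 82, 83, 84, 87, 90, 92}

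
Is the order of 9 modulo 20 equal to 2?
Yes, ord_20(9) = 2.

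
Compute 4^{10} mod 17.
16

Using successive squaring:
Binary expansion of 10: 1010
Powers of 4 mod 17 (each is the square of the previous):
  4^1 ≡ 4 (mod 17)
  4^2 ≡ 4² = 16 ≡ 16 (mod 17)
  4^4 ≡ 16² = 256 ≡ 1 (mod 17)
  4^8 ≡ 1² = 1 ≡ 1 (mod 17)
10 = 8 + 2, so 4^10 = 4^8 × 4^2 ≡ 1 × 16 (mod 17)
Multiplying step by step:
  1 × 16 = 16 ≡ 16 (mod 17)
Result: 4^10 ≡ 16 (mod 17)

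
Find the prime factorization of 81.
3^4

Divide by primes starting from smallest:
81 ÷ 3 = 27
27 ÷ 3 = 9
9 ÷ 3 = 3
3 ÷ 3 = 1

81 = 3^4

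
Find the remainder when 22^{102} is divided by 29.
By Fermat: 22^{28} ≡ 1 (mod 29). 102 = 3×28 + 18. So 22^{102} ≡ 22^{18} ≡ 23 (mod 29)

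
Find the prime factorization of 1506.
2 × 3 × 251

Divide by primes starting from smallest:
1506 ÷ 2 = 753
753 ÷ 3 = 251
251 ÷ 251 = 1

1506 = 2 × 3 × 251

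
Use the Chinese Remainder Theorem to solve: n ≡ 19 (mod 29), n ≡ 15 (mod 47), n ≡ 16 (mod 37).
1237

Using the Chinese Remainder Theorem:
M = product of moduli = 50431
For equation 1: M_1 = 1739, 1739 ≡ 28 (mod 29), inverse of 1739 mod 29 is 28 (check: 28 × 28 = 784 ≡ 1 (mod 29))
For equation 2: M_2 = 1073, 1073 ≡ 39 (mod 47), inverse of 1073 mod 47 is 41 (check: 39 × 41 = 1599 ≡ 1 (mod 47))
For equation 3: M_3 = 1363, 1363 ≡ 31 (mod 37), inverse of 1363 mod 37 is 6 (check: 31 × 6 = 186 ≡ 1 (mod 37))
Combine: n ≡ Σ r_i×M_i×(M_i⁻¹ mod m_i) = 19×1739×28 + 15×1073×41 + 16×1363×6 = 925148 + 659895 + 130848 = 1715891
1715891 mod 50431 = 1237
n ≡ 1237 (mod 50431)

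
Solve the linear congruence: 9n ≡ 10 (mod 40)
10

Since gcd(9, 40) = 1 divides 10, a solution exists.
Multiply both sides by the inverse of 9 mod 40:
  9^(-1) mod 40 = 9
  x ≡ 9 × 10 ≡ 90 ≡ 10 (mod 40)
Verification: 9 × 10 = 90 = 2 × 40 + 10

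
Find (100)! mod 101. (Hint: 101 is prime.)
By Wilson's theorem, (100)! ≡ -1 ≡ 100 (mod 101)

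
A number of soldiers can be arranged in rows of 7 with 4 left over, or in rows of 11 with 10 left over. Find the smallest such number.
M = 7 × 11 = 77. M₁ = 11, y₁ ≡ 2 (mod 7). M₂ = 7, y₂ ≡ 8 (mod 11). t = 4×11×2 + 10×7×8 ≡ 32 (mod 77). The smallest positive such number is 32.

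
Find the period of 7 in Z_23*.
Powers of 7 mod 23: 7^1≡7, 7^2≡3, 7^3≡21, 7^4≡9, 7^5≡17, 7^6≡4, 7^7≡5, 7^8≡12, 7^9≡15, 7^10≡13, 7^11≡22, 7^12≡16, 7^13≡20, 7^14≡2, 7^15≡14, 7^16≡6, 7^17≡19, 7^18≡18, 7^19≡11, 7^20≡8, 7^21≡10, 7^22≡1. Order = 22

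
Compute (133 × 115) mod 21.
7

(133 × 115) = 15295
15295 mod 21 = 7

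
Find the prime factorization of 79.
79

Divide by primes starting from smallest:
79 ÷ 79 = 1

79 = 79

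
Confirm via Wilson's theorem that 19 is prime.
(18)! mod 19 = 18. Since this equals -1 (mod 19), Wilson confirms 19 is prime.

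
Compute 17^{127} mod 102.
17

Using successive squaring:
Binary expansion of 127: 1111111
Powers of 17 mod 102 (each is the square of the previous):
  17^1 ≡ 17 (mod 102)
  17^2 ≡ 17² = 289 ≡ 85 (mod 102)
  17^4 ≡ 85² = 7225 ≡ 85 (mod 102)
  17^8 ≡ 85² = 7225 ≡ 85 (mod 102)
  17^16 ≡ 85² = 7225 ≡ 85 (mod 102)
  17^32 ≡ 85² = 7225 ≡ 85 (mod 102)
  17^64 ≡ 85² = 7225 ≡ 85 (mod 102)
127 = 64 + 32 + 16 + 8 + 4 + 2 + 1, so 17^127 = 17^64 × 17^32 × 17^16 × 17^8 × 17^4 × 17^2 × 17^1 ≡ 85 × 85 × 85 × 85 × 85 × 85 × 17 (mod 102)
Multiplying step by step:
  85 × 85 = 7225 ≡ 85 (mod 102)
  85 × 85 = 7225 ≡ 85 (mod 102)
  85 × 85 = 7225 ≡ 85 (mod 102)
  85 × 85 = 7225 ≡ 85 (mod 102)
  85 × 85 = 7225 ≡ 85 (mod 102)
  85 × 17 = 1445 ≡ 17 (mod 102)
Result: 17^127 ≡ 17 (mod 102)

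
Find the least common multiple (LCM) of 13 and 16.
208

First find GCD(13, 16) using the Euclidean algorithm:
13 = 0 × 16 + 13
16 = 1 × 13 + 3
13 = 4 × 3 + 1
3 = 3 × 1 + 0
GCD(13, 16) = 1

LCM formula: LCM(a, b) = (a × b) / GCD(a, b)
LCM(13, 16) = (13 × 16) / 1
LCM(13, 16) = 208 / 1
LCM(13, 16) = 208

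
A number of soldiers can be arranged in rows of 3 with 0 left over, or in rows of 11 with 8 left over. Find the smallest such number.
M = 3 × 11 = 33. M₁ = 11, y₁ ≡ 2 (mod 3). M₂ = 3, y₂ ≡ 4 (mod 11). n = 0×11×2 + 8×3×4 ≡ 30 (mod 33). The smallest positive such number is 30.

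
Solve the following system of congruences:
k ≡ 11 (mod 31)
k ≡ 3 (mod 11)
135

Using the Chinese Remainder Theorem:
M = product of moduli = 341
For equation 1: M_1 = 11, 11 ≡ 11 (mod 31), inverse of 11 mod 31 is 17 (check: 11 × 17 = 187 ≡ 1 (mod 31))
For equation 2: M_2 = 31, 31 ≡ 9 (mod 11), inverse of 31 mod 11 is 5 (check: 9 × 5 = 45 ≡ 1 (mod 11))
Combine: k ≡ Σ r_i×M_i×(M_i⁻¹ mod m_i) = 11×11×17 + 3×31×5 = 2057 + 465 = 2522
2522 mod 341 = 135
k ≡ 135 (mod 341)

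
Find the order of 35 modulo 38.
Powers of 35 mod 38: 35^1≡35, 35^2≡9, 35^3≡11, 35^4≡5, 35^5≡23, 35^6≡7, 35^7≡17, 35^8≡25, 35^9≡1. Order = 9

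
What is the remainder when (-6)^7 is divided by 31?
(-6) ≡ 25 (mod 31). 7 = 4 + 2 + 1 (binary 111). Repeated squaring mod 31: 25^1 ≡ 25; 25^2 ≡ 25² = 625 ≡ 5; 25^4 ≡ 5² = 25 ≡ 25. Multiply: (-6)^7 ≡ 25^4 × 25^2 × 25^1 ≡ 25 × 5 × 25 (mod 31): 25 × 5 = 125 ≡ 1; 1 × 25 = 25 ≡ 25. So (-6)^7 ≡ 25 (mod 31).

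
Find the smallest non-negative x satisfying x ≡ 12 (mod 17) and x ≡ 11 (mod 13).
M = 17 × 13 = 221. M₁ = 13, y₁ ≡ 4 (mod 17). M₂ = 17, y₂ ≡ 10 (mod 13). x = 12×13×4 + 11×17×10 ≡ 63 (mod 221)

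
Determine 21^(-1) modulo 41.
21^(-1) ≡ 2 (mod 41). Verification: 21 × 2 = 42 ≡ 1 (mod 41)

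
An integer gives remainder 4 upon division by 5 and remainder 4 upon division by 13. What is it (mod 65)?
M = 5 × 13 = 65. M₁ = 13, y₁ ≡ 2 (mod 5). M₂ = 5, y₂ ≡ 8 (mod 13). z = 4×13×2 + 4×5×8 ≡ 4 (mod 65). The smallest positive such number is 4.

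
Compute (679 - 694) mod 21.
6

(679 - 694) = -15
-15 mod 21 = 6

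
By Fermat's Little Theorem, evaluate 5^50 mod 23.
By Fermat: 5^{22} ≡ 1 (mod 23). 50 = 2×22 + 6. So 5^{50} ≡ 5^{6} ≡ 8 (mod 23)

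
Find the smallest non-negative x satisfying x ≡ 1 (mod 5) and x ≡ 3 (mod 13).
M = 5 × 13 = 65. M₁ = 13, y₁ ≡ 2 (mod 5). M₂ = 5, y₂ ≡ 8 (mod 13). x = 1×13×2 + 3×5×8 ≡ 16 (mod 65)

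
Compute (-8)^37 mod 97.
Using repeated squaring. (-8) ≡ 89 (mod 97). 37 = 32 + 4 + 1 (binary 100101). Repeated squaring mod 97: 89^1 ≡ 89; 89^2 ≡ 89² = 7921 ≡ 64; 89^4 ≡ 64² = 4096 ≡ 22; 89^8 ≡ 22² = 484 ≡ 96; 89^16 ≡ 96² = 9216 ≡ 1; 89^32 ≡ 1² = 1 ≡ 1. Multiply: (-8)^37 ≡ 89^32 × 89^4 × 89^1 ≡ 1 × 22 × 89 (mod 97): 1 × 22 = 22 ≡ 22; 22 × 89 = 1958 ≡ 18. So (-8)^37 ≡ 18 (mod 97).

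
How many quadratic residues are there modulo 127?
For prime 127, there are (p-1)/2 = (127-1)/2 = 63 quadratic residues (excluding 0).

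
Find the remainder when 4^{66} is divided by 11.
By Fermat: 4^{10} ≡ 1 (mod 11). 66 = 6×10 + 6. So 4^{66} ≡ 4^{6} ≡ 4 (mod 11)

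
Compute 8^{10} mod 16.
0

Using successive squaring:
Binary expansion of 10: 1010
Powers of 8 mod 16 (each is the square of the previous):
  8^1 ≡ 8 (mod 16)
  8^2 ≡ 8² = 64 ≡ 0 (mod 16)
  8^4 ≡ 0² = 0 ≡ 0 (mod 16)
  8^8 ≡ 0² = 0 ≡ 0 (mod 16)
10 = 8 + 2, so 8^10 = 8^8 × 8^2 ≡ 0 × 0 (mod 16)
Multiplying step by step:
  0 × 0 = 0 ≡ 0 (mod 16)
Result: 8^10 ≡ 0 (mod 16)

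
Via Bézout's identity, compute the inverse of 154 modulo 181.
Extended GCD: 154(67) + 181(-57) = 1. So 154^(-1) ≡ 67 ≡ 67 (mod 181). Verify: 154 × 67 = 10318 ≡ 1 (mod 181)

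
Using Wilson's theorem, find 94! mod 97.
(96)! = (94)! × (95) × (96) ≡ -1 (mod 97). So (94)! ≡ -1 × [(96)(95)]^(-1) ≡ 48 (mod 97)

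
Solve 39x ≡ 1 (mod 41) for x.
39^(-1) ≡ 20 (mod 41). Verification: 39 × 20 = 780 ≡ 1 (mod 41)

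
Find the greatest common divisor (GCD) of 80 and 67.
1

Using the Euclidean algorithm:
80 = 1 × 67 + 13
67 = 5 × 13 + 2
13 = 6 × 2 + 1
2 = 2 × 1 + 0

GCD(80, 67) = 1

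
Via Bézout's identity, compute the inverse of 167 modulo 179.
Extended GCD: 167(-15) + 179(14) = 1. So 167^(-1) ≡ 164 ≡ 164 (mod 179). Verify: 167 × 164 = 27388 ≡ 1 (mod 179)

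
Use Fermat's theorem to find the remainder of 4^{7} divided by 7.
4

By Fermat's Little Theorem, a^(p-1) ≡ 1 (mod p) for prime p and gcd(a, p) = 1
Here p = 7, so 4^6 ≡ 1 (mod 7)
We can reduce the exponent: 7 mod 6 = 1
So 4^7 ≡ 4^1 (mod 7)
Computing: 4^1 mod 7 = 4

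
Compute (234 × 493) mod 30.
12

(234 × 493) = 115362
115362 mod 30 = 12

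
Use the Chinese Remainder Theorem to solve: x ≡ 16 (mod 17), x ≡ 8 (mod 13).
203

Using the Chinese Remainder Theorem:
M = product of moduli = 221
For equation 1: M_1 = 13, 13 ≡ 13 (mod 17), inverse of 13 mod 17 is 4 (check: 13 × 4 = 52 ≡ 1 (mod 17))
For equation 2: M_2 = 17, 17 ≡ 4 (mod 13), inverse of 17 mod 13 is 10 (check: 4 × 10 = 40 ≡ 1 (mod 13))
Combine: x ≡ Σ r_i×M_i×(M_i⁻¹ mod m_i) = 16×13×4 + 8×17×10 = 832 + 1360 = 2192
2192 mod 221 = 203
x ≡ 203 (mod 221)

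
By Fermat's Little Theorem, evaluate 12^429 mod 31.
By Fermat: 12^{30} ≡ 1 (mod 31). 429 ≡ 9 (mod 30). So 12^{429} ≡ 12^{9} ≡ 15 (mod 31)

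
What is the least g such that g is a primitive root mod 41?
p - 1 = 40 has prime divisors 2, 5. h is a primitive root mod 41 iff h^(40/q) ≢ 1 (mod 41) for each such q.
h = 2: 2^20 ≡ 1, 2^8 ≡ 10 (mod 41); 2^20 ≡ 1, so not a primitive root.
h = 3: 3^20 ≡ 40, 3^8 ≡ 1 (mod 41); 3^8 ≡ 1, so not a primitive root.
h = 4: 4^20 ≡ 1, 4^8 ≡ 18 (mod 41); 4^20 ≡ 1, so not a primitive root.
h = 5: 5^20 ≡ 1, 5^8 ≡ 18 (mod 41); 5^20 ≡ 1, so not a primitive root.
h = 6: 6^20 ≡ 40, 6^8 ≡ 10 (mod 41); none is 1, so 6 has order 40 and is a primitive root.
The smallest primitive root mod 41 is g = 6.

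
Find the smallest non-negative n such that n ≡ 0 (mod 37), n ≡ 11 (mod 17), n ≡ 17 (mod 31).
10619

Using the Chinese Remainder Theorem:
M = product of moduli = 19499
For equation 1: M_1 = 527, 527 ≡ 9 (mod 37), inverse of 527 mod 37 is 33 (check: 9 × 33 = 297 ≡ 1 (mod 37))
For equation 2: M_2 = 1147, 1147 ≡ 8 (mod 17), inverse of 1147 mod 17 is 15 (check: 8 × 15 = 120 ≡ 1 (mod 17))
For equation 3: M_3 = 629, 629 ≡ 9 (mod 31), inverse of 629 mod 31 is 7 (check: 9 × 7 = 63 ≡ 1 (mod 31))
Combine: n ≡ Σ r_i×M_i×(M_i⁻¹ mod m_i) = 0×527×33 + 11×1147×15 + 17×629×7 = 0 + 189255 + 74851 = 264106
264106 mod 19499 = 10619
n ≡ 10619 (mod 19499)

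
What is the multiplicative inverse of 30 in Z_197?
30^(-1) ≡ 46 (mod 197). Verification: 30 × 46 = 1380 ≡ 1 (mod 197)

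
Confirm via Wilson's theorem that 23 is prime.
(22)! mod 23 = 22. Since this equals -1 (mod 23), Wilson confirms 23 is prime.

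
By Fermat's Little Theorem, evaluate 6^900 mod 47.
By Fermat: 6^{46} ≡ 1 (mod 47). 900 ≡ 26 (mod 46). So 6^{900} ≡ 6^{26} ≡ 28 (mod 47)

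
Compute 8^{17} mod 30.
8

Using successive squaring:
Binary expansion of 17: 10001
Powers of 8 mod 30 (each is the square of the previous):
  8^1 ≡ 8 (mod 30)
  8^2 ≡ 8² = 64 ≡ 4 (mod 30)
  8^4 ≡ 4² = 16 ≡ 16 (mod 30)
  8^8 ≡ 16² = 256 ≡ 16 (mod 30)
  8^16 ≡ 16² = 256 ≡ 16 (mod 30)
17 = 16 + 1, so 8^17 = 8^16 × 8^1 ≡ 16 × 8 (mod 30)
Multiplying step by step:
  16 × 8 = 128 ≡ 8 (mod 30)
Result: 8^17 ≡ 8 (mod 30)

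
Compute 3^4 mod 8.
4 = 4 (binary 100). Repeated squaring mod 8: 3^1 ≡ 3; 3^2 ≡ 3² = 9 ≡ 1; 3^4 ≡ 1² = 1 ≡ 1. So 3^4 ≡ 1 (mod 8).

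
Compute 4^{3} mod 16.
0

Using successive squaring:
Binary expansion of 3: 11
Powers of 4 mod 16 (each is the square of the previous):
  4^1 ≡ 4 (mod 16)
  4^2 ≡ 4² = 16 ≡ 0 (mod 16)
3 = 2 + 1, so 4^3 = 4^2 × 4^1 ≡ 0 × 4 (mod 16)
Multiplying step by step:
  0 × 4 = 0 ≡ 0 (mod 16)
Result: 4^3 ≡ 0 (mod 16)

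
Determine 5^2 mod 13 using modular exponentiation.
2 = 2 (binary 10). Repeated squaring mod 13: 5^1 ≡ 5; 5^2 ≡ 5² = 25 ≡ 12. So 5^2 ≡ 12 (mod 13).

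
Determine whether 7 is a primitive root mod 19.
p - 1 = 18 has prime divisors 2, 3. Check 7^(18/q) mod 19 for each: 7^(18/2) = 7^9 ≡ 1, 7^(18/3) = 7^6 ≡ 1 (mod 19). Since 7^9 ≡ 1 (mod 19), the order of 7 divides 9 (in fact the order is 3) ≠ 18, so it is not a primitive root.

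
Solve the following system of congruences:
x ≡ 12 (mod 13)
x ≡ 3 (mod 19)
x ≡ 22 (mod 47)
8059

Using the Chinese Remainder Theorem:
M = product of moduli = 11609
For equation 1: M_1 = 893, 893 ≡ 9 (mod 13), inverse of 893 mod 13 is 3 (check: 9 × 3 = 27 ≡ 1 (mod 13))
For equation 2: M_2 = 611, 611 ≡ 3 (mod 19), inverse of 611 mod 19 is 13 (check: 3 × 13 = 39 ≡ 1 (mod 19))
For equation 3: M_3 = 247, 247 ≡ 12 (mod 47), inverse of 247 mod 47 is 4 (check: 12 × 4 = 48 ≡ 1 (mod 47))
Combine: x ≡ Σ r_i×M_i×(M_i⁻¹ mod m_i) = 12×893×3 + 3×611×13 + 22×247×4 = 32148 + 23829 + 21736 = 77713
77713 mod 11609 = 8059
x ≡ 8059 (mod 11609)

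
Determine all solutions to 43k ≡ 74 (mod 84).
74

Since gcd(43, 84) = 1 divides 74, a solution exists.
Multiply both sides by the inverse of 43 mod 84:
  43^(-1) mod 84 = 43
  x ≡ 43 × 74 ≡ 3182 ≡ 74 (mod 84)
Verification: 43 × 74 = 3182 = 37 × 84 + 74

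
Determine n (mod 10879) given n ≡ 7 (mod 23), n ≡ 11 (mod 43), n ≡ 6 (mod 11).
7321

Using the Chinese Remainder Theorem:
M = product of moduli = 10879
For equation 1: M_1 = 473, 473 ≡ 13 (mod 23), inverse of 473 mod 23 is 16 (check: 13 × 16 = 208 ≡ 1 (mod 23))
For equation 2: M_2 = 253, 253 ≡ 38 (mod 43), inverse of 253 mod 43 is 17 (check: 38 × 17 = 646 ≡ 1 (mod 43))
For equation 3: M_3 = 989, 989 ≡ 10 (mod 11), inverse of 989 mod 11 is 10 (check: 10 × 10 = 100 ≡ 1 (mod 11))
Combine: n ≡ Σ r_i×M_i×(M_i⁻¹ mod m_i) = 7×473×16 + 11×253×17 + 6×989×10 = 52976 + 47311 + 59340 = 159627
159627 mod 10879 = 7321
n ≡ 7321 (mod 10879)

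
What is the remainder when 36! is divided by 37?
By Wilson's theorem, (36)! ≡ -1 ≡ 36 (mod 37)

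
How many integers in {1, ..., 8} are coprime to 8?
4

Prime factorization: 8 = 2^3
Using the formula φ(n) = n × Π(1 - 1/p) for each prime factor p:
φ(8) = 8 × (1 - 1/2)
φ(8) = 4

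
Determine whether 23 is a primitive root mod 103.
p - 1 = 102 has prime divisors 2, 3, 17. Check 23^(102/q) mod 103 for each: 23^(102/2) = 23^51 ≡ 1, 23^(102/3) = 23^34 ≡ 1, 23^(102/17) = 23^6 ≡ 66 (mod 103). Since 23^51 ≡ 1 (mod 103), the order of 23 divides 51 (in fact the order is 17) ≠ 102, so it is not a primitive root.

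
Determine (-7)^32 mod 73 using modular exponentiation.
Using repeated squaring. (-7) ≡ 66 (mod 73). 32 = 32 (binary 100000). Repeated squaring mod 73: 66^1 ≡ 66; 66^2 ≡ 66² = 4356 ≡ 49; 66^4 ≡ 49² = 2401 ≡ 65; 66^8 ≡ 65² = 4225 ≡ 64; 66^16 ≡ 64² = 4096 ≡ 8; 66^32 ≡ 8² = 64 ≡ 64. So (-7)^32 ≡ 64 (mod 73).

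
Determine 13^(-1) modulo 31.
13^(-1) ≡ 12 (mod 31). Verification: 13 × 12 = 156 ≡ 1 (mod 31)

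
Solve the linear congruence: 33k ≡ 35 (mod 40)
35

Since gcd(33, 40) = 1 divides 35, a solution exists.
Multiply both sides by the inverse of 33 mod 40:
  33^(-1) mod 40 = 17
  x ≡ 17 × 35 ≡ 595 ≡ 35 (mod 40)
Verification: 33 × 35 = 1155 = 28 × 40 + 35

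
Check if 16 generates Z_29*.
p - 1 = 28 has prime divisors 2, 7. Check 16^(28/q) mod 29 for each: 16^(28/2) = 16^14 ≡ 1, 16^(28/7) = 16^4 ≡ 25 (mod 29). Since 16^14 ≡ 1 (mod 29), the order of 16 divides 14 (in fact the order is 7) ≠ 28, so it is not a primitive root.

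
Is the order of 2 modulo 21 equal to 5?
No, the actual order is 6, not 5.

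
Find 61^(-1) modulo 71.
7

Using Extended Euclidean Algorithm:
gcd(61, 71) = 1
Bezout coefficients: 61 × 7 + 71 × -6 = 1
So 61 × 7 ≡ 1 (mod 71)
The inverse is 7 mod 71 = 7
Verification: 61 × 7 = 427 = 6 × 71 + 1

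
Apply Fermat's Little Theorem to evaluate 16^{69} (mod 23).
2

By Fermat's Little Theorem, a^(p-1) ≡ 1 (mod p) for prime p and gcd(a, p) = 1
Here p = 23, so 16^22 ≡ 1 (mod 23)
We can reduce the exponent: 69 mod 22 = 3
So 16^69 ≡ 16^3 (mod 23)
Computing: 16^3 mod 23 = 2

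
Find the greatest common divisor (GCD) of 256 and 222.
2

Using the Euclidean algorithm:
256 = 1 × 222 + 34
222 = 6 × 34 + 18
34 = 1 × 18 + 16
18 = 1 × 16 + 2
16 = 8 × 2 + 0

GCD(256, 222) = 2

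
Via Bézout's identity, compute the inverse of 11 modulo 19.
Extended GCD: 11(7) + 19(-4) = 1. So 11^(-1) ≡ 7 ≡ 7 (mod 19). Verify: 11 × 7 = 77 ≡ 1 (mod 19)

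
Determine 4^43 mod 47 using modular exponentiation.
Using repeated squaring. 43 = 32 + 8 + 2 + 1 (binary 101011). Repeated squaring mod 47: 4^1 ≡ 4; 4^2 ≡ 4² = 16 ≡ 16; 4^4 ≡ 16² = 256 ≡ 21; 4^8 ≡ 21² = 441 ≡ 18; 4^16 ≡ 18² = 324 ≡ 42; 4^32 ≡ 42² = 1764 ≡ 25. Multiply: 4^43 = 4^32 × 4^8 × 4^2 × 4^1 ≡ 25 × 18 × 16 × 4 (mod 47): 25 × 18 = 450 ≡ 27; 27 × 16 = 432 ≡ 9; 9 × 4 = 36 ≡ 36. So 4^43 ≡ 36 (mod 47).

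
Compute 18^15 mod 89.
Using repeated squaring. 15 = 8 + 4 + 2 + 1 (binary 1111). Repeated squaring mod 89: 18^1 ≡ 18; 18^2 ≡ 18² = 324 ≡ 57; 18^4 ≡ 57² = 3249 ≡ 45; 18^8 ≡ 45² = 2025 ≡ 67. Multiply: 18^15 = 18^8 × 18^4 × 18^2 × 18^1 ≡ 67 × 45 × 57 × 18 (mod 89): 67 × 45 = 3015 ≡ 78; 78 × 57 = 4446 ≡ 85; 85 × 18 = 1530 ≡ 17. So 18^15 ≡ 17 (mod 89).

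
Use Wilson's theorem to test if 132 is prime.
(131)! mod 132 = 0. Since 0 ≢ -1 (mod 132), 132 is not prime.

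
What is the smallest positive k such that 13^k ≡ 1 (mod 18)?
Powers of 13 mod 18: 13^1≡13, 13^2≡7, 13^3≡1. Order = 3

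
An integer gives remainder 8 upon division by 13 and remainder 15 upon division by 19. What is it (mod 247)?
M = 13 × 19 = 247. M₁ = 19, y₁ ≡ 11 (mod 13). M₂ = 13, y₂ ≡ 3 (mod 19). r = 8×19×11 + 15×13×3 ≡ 34 (mod 247). The smallest positive such number is 34.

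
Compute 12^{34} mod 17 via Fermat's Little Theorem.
8

By Fermat's Little Theorem, a^(p-1) ≡ 1 (mod p) for prime p and gcd(a, p) = 1
Here p = 17, so 12^16 ≡ 1 (mod 17)
We can reduce the exponent: 34 mod 16 = 2
So 12^34 ≡ 12^2 (mod 17)
Computing: 12^2 mod 17 = 8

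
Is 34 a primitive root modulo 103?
p - 1 = 102 has prime divisors 2, 3, 17. Check 34^(102/q) mod 103 for each: 34^(102/2) = 34^51 ≡ 1, 34^(102/3) = 34^34 ≡ 1, 34^(102/17) = 34^6 ≡ 13 (mod 103). Since 34^51 ≡ 1 (mod 103), the order of 34 divides 51 (in fact the order is 17) ≠ 102, so it is not a primitive root.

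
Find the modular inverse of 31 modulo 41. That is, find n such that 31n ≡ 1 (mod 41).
4

Using Extended Euclidean Algorithm:
gcd(31, 41) = 1
Bezout coefficients: 31 × 4 + 41 × -3 = 1
So 31 × 4 ≡ 1 (mod 41)
The inverse is 4 mod 41 = 4
Verification: 31 × 4 = 124 = 3 × 41 + 1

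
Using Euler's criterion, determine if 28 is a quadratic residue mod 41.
By Euler's criterion: 28^{20} ≡ 40 (mod 41). Since this equals -1 (≡ 40), 28 is not a QR.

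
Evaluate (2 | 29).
(2/29) = 2^{14} mod 29 = -1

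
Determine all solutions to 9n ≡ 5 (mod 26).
15

Since gcd(9, 26) = 1 divides 5, a solution exists.
Multiply both sides by the inverse of 9 mod 26:
  9^(-1) mod 26 = 3
  x ≡ 3 × 5 ≡ 15 ≡ 15 (mod 26)
Verification: 9 × 15 = 135 = 5 × 26 + 5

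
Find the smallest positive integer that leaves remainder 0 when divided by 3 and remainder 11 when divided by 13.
M = 3 × 13 = 39. M₁ = 13, y₁ ≡ 1 (mod 3). M₂ = 3, y₂ ≡ 9 (mod 13). y = 0×13×1 + 11×3×9 ≡ 24 (mod 39). The smallest positive such number is 24.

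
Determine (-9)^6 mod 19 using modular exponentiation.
(-9) ≡ 10 (mod 19). 6 = 4 + 2 (binary 110). Repeated squaring mod 19: 10^1 ≡ 10; 10^2 ≡ 10² = 100 ≡ 5; 10^4 ≡ 5² = 25 ≡ 6. Multiply: (-9)^6 ≡ 10^4 × 10^2 ≡ 6 × 5 (mod 19): 6 × 5 = 30 ≡ 11. So (-9)^6 ≡ 11 (mod 19).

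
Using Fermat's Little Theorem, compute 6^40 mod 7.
By Fermat: 6^{6} ≡ 1 (mod 7). 40 = 6×6 + 4. So 6^{40} ≡ 6^{4} ≡ 1 (mod 7)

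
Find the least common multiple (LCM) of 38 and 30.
570

First find GCD(38, 30) using the Euclidean algorithm:
38 = 1 × 30 + 8
30 = 3 × 8 + 6
8 = 1 × 6 + 2
6 = 3 × 2 + 0
GCD(38, 30) = 2

LCM formula: LCM(a, b) = (a × b) / GCD(a, b)
LCM(38, 30) = (38 × 30) / 2
LCM(38, 30) = 1140 / 2
LCM(38, 30) = 570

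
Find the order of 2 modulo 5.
Powers of 2 mod 5: 2^1≡2, 2^2≡4, 2^3≡3, 2^4≡1. Order = 4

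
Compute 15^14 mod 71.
Using repeated squaring. 14 = 8 + 4 + 2 (binary 1110). Repeated squaring mod 71: 15^1 ≡ 15; 15^2 ≡ 15² = 225 ≡ 12; 15^4 ≡ 12² = 144 ≡ 2; 15^8 ≡ 2² = 4 ≡ 4. Multiply: 15^14 = 15^8 × 15^4 × 15^2 ≡ 4 × 2 × 12 (mod 71): 4 × 2 = 8 ≡ 8; 8 × 12 = 96 ≡ 25. So 15^14 ≡ 25 (mod 71).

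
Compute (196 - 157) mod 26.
13

(196 - 157) = 39
39 mod 26 = 13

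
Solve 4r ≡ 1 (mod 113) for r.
4^(-1) ≡ 85 (mod 113). Verification: 4 × 85 = 340 ≡ 1 (mod 113)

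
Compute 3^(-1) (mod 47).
16

Using Extended Euclidean Algorithm:
gcd(3, 47) = 1
Bezout coefficients: 3 × 16 + 47 × -1 = 1
So 3 × 16 ≡ 1 (mod 47)
The inverse is 16 mod 47 = 16
Verification: 3 × 16 = 48 = 1 × 47 + 1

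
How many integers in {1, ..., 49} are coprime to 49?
42

Prime factorization: 49 = 7^2
Using the formula φ(n) = n × Π(1 - 1/p) for each prime factor p:
φ(49) = 49 × (1 - 1/7)
φ(49) = 42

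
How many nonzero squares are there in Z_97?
For prime 97, there are (p-1)/2 = (97-1)/2 = 48 quadratic residues (excluding 0).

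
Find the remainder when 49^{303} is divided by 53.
By Fermat: 49^{52} ≡ 1 (mod 53). 303 = 5×52 + 43. So 49^{303} ≡ 49^{43} ≡ 44 (mod 53)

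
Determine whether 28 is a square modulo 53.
By Euler's criterion: 28^{26} ≡ 1 (mod 53). Since this equals 1, 28 is a QR.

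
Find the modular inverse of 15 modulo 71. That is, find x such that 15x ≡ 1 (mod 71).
19

Using Extended Euclidean Algorithm:
gcd(15, 71) = 1
Bezout coefficients: 15 × 19 + 71 × -4 = 1
So 15 × 19 ≡ 1 (mod 71)
The inverse is 19 mod 71 = 19
Verification: 15 × 19 = 285 = 4 × 71 + 1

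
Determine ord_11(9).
Powers of 9 mod 11: 9^1≡9, 9^2≡4, 9^3≡3, 9^4≡5, 9^5≡1. Order = 5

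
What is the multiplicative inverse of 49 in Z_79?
49^(-1) ≡ 50 (mod 79). Verification: 49 × 50 = 2450 ≡ 1 (mod 79)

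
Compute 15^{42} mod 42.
15

Using successive squaring:
Binary expansion of 42: 101010
Powers of 15 mod 42 (each is the square of the previous):
  15^1 ≡ 15 (mod 42)
  15^2 ≡ 15² = 225 ≡ 15 (mod 42)
  15^4 ≡ 15² = 225 ≡ 15 (mod 42)
  15^8 ≡ 15² = 225 ≡ 15 (mod 42)
  15^16 ≡ 15² = 225 ≡ 15 (mod 42)
  15^32 ≡ 15² = 225 ≡ 15 (mod 42)
42 = 32 + 8 + 2, so 15^42 = 15^32 × 15^8 × 15^2 ≡ 15 × 15 × 15 (mod 42)
Multiplying step by step:
  15 × 15 = 225 ≡ 15 (mod 42)
  15 × 15 = 225 ≡ 15 (mod 42)
Result: 15^42 ≡ 15 (mod 42)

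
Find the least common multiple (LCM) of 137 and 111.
15207

First find GCD(137, 111) using the Euclidean algorithm:
137 = 1 × 111 + 26
111 = 4 × 26 + 7
26 = 3 × 7 + 5
7 = 1 × 5 + 2
5 = 2 × 2 + 1
2 = 2 × 1 + 0
GCD(137, 111) = 1

LCM formula: LCM(a, b) = (a × b) / GCD(a, b)
LCM(137, 111) = (137 × 111) / 1
LCM(137, 111) = 15207 / 1
LCM(137, 111) = 15207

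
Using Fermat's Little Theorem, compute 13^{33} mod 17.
13

By Fermat's Little Theorem, a^(p-1) ≡ 1 (mod p) for prime p and gcd(a, p) = 1
Here p = 17, so 13^16 ≡ 1 (mod 17)
We can reduce the exponent: 33 mod 16 = 1
So 13^33 ≡ 13^1 (mod 17)
Computing: 13^1 mod 17 = 13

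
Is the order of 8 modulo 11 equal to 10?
Yes, ord_11(8) = 10.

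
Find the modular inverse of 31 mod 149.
31^(-1) ≡ 125 (mod 149). Verification: 31 × 125 = 3875 ≡ 1 (mod 149)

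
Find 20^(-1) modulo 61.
58

Using Extended Euclidean Algorithm:
gcd(20, 61) = 1
Bezout coefficients: 20 × -3 + 61 × 1 = 1
So 20 × -3 ≡ 1 (mod 61)
The inverse is -3 mod 61 = 58
Verification: 20 × 58 = 1160 = 19 × 61 + 1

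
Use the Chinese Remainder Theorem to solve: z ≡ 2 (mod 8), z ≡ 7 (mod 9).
M = 8 × 9 = 72. M₁ = 9, y₁ ≡ 1 (mod 8). M₂ = 8, y₂ ≡ 8 (mod 9). z = 2×9×1 + 7×8×8 ≡ 34 (mod 72)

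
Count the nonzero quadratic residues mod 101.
For prime 101, there are (p-1)/2 = (101-1)/2 = 50 quadratic residues (excluding 0).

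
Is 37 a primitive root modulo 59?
Yes

To verify, check if 37^(58/q) ≢ 1 (mod 59) for each prime divisor q of 58
Divisors of 58 = 58: [1, 2, 29, 58]
  37^(58/2) = 37^29 ≡ 58 (mod 59)
  37^(58/29) = 37^2 ≡ 12 (mod 59)
Conclusion: 37 is a primitive root modulo 59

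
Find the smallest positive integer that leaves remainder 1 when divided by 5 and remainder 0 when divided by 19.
M = 5 × 19 = 95. M₁ = 19, y₁ ≡ 4 (mod 5). M₂ = 5, y₂ ≡ 4 (mod 19). t = 1×19×4 + 0×5×4 ≡ 76 (mod 95). The smallest positive such number is 76.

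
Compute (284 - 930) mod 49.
40

(284 - 930) = -646
-646 mod 49 = 40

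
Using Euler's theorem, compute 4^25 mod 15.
By Euler: 4^{8} ≡ 1 (mod 15) since gcd(4, 15) = 1. 25 = 3×8 + 1. So 4^{25} ≡ 4^{1} ≡ 4 (mod 15)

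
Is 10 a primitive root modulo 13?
p - 1 = 12 has prime divisors 2, 3. Check 10^(12/q) mod 13 for each: 10^(12/2) = 10^6 ≡ 1, 10^(12/3) = 10^4 ≡ 3 (mod 13). Since 10^6 ≡ 1 (mod 13), the order of 10 divides 6 (in fact the order is 6) ≠ 12, so it is not a primitive root.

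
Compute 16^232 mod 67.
Using Fermat: 16^{66} ≡ 1 (mod 67). 232 ≡ 34 (mod 66). So 16^{232} ≡ 16^{34} ≡ 16 (mod 67)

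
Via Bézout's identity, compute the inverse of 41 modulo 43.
Extended GCD: 41(21) + 43(-20) = 1. So 41^(-1) ≡ 21 ≡ 21 (mod 43). Verify: 41 × 21 = 861 ≡ 1 (mod 43)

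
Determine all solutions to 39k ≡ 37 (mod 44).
19

Since gcd(39, 44) = 1 divides 37, a solution exists.
Multiply both sides by the inverse of 39 mod 44:
  39^(-1) mod 44 = 35
  x ≡ 35 × 37 ≡ 1295 ≡ 19 (mod 44)
Verification: 39 × 19 = 741 = 16 × 44 + 37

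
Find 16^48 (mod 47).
Using Fermat: 16^{46} ≡ 1 (mod 47). 48 ≡ 2 (mod 46). So 16^{48} ≡ 16^{2} ≡ 21 (mod 47)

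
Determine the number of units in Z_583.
520

Prime factorization: 583 = 11 × 53
Using the formula φ(n) = n × Π(1 - 1/p) for each prime factor p:
φ(583) = 583 × (1 - 1/11) × (1 - 1/53)
φ(583) = 520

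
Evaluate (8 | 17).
(8/17) = 8^{8} mod 17 = 1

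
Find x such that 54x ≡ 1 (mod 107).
54^(-1) ≡ 2 (mod 107). Verification: 54 × 2 = 108 ≡ 1 (mod 107)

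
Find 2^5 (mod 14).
5 = 4 + 1 (binary 101). Repeated squaring mod 14: 2^1 ≡ 2; 2^2 ≡ 2² = 4 ≡ 4; 2^4 ≡ 4² = 16 ≡ 2. Multiply: 2^5 = 2^4 × 2^1 ≡ 2 × 2 (mod 14): 2 × 2 = 4 ≡ 4. So 2^5 ≡ 4 (mod 14).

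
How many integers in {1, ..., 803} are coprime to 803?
720

Prime factorization: 803 = 11 × 73
Using the formula φ(n) = n × Π(1 - 1/p) for each prime factor p:
φ(803) = 803 × (1 - 1/11) × (1 - 1/73)
φ(803) = 720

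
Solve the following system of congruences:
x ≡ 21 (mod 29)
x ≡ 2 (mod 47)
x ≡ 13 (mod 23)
3762

Using the Chinese Remainder Theorem:
M = product of moduli = 31349
For equation 1: M_1 = 1081, 1081 ≡ 8 (mod 29), inverse of 1081 mod 29 is 11 (check: 8 × 11 = 88 ≡ 1 (mod 29))
For equation 2: M_2 = 667, 667 ≡ 9 (mod 47), inverse of 667 mod 47 is 21 (check: 9 × 21 = 189 ≡ 1 (mod 47))
For equation 3: M_3 = 1363, 1363 ≡ 6 (mod 23), inverse of 1363 mod 23 is 4 (check: 6 × 4 = 24 ≡ 1 (mod 23))
Combine: x ≡ Σ r_i×M_i×(M_i⁻¹ mod m_i) = 21×1081×11 + 2×667×21 + 13×1363×4 = 249711 + 28014 + 70876 = 348601
348601 mod 31349 = 3762
x ≡ 3762 (mod 31349)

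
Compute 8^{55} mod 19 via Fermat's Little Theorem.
8

By Fermat's Little Theorem, a^(p-1) ≡ 1 (mod p) for prime p and gcd(a, p) = 1
Here p = 19, so 8^18 ≡ 1 (mod 19)
We can reduce the exponent: 55 mod 18 = 1
So 8^55 ≡ 8^1 (mod 19)
Computing: 8^1 mod 19 = 8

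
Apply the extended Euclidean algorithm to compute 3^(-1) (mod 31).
Extended GCD: 3(-10) + 31(1) = 1. So 3^(-1) ≡ 21 ≡ 21 (mod 31). Verify: 3 × 21 = 63 ≡ 1 (mod 31)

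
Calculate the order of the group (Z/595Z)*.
384

Prime factorization: 595 = 5 × 7 × 17
Using the formula φ(n) = n × Π(1 - 1/p) for each prime factor p:
φ(595) = 595 × (1 - 1/5) × (1 - 1/7) × (1 - 1/17)
φ(595) = 384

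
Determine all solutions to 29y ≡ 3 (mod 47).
39

Since gcd(29, 47) = 1 divides 3, a solution exists.
Multiply both sides by the inverse of 29 mod 47:
  29^(-1) mod 47 = 13
  x ≡ 13 × 3 ≡ 39 ≡ 39 (mod 47)
Verification: 29 × 39 = 1131 = 24 × 47 + 3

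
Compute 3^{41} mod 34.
31

Using successive squaring:
Binary expansion of 41: 101001
Powers of 3 mod 34 (each is the square of the previous):
  3^1 ≡ 3 (mod 34)
  3^2 ≡ 3² = 9 ≡ 9 (mod 34)
  3^4 ≡ 9² = 81 ≡ 13 (mod 34)
  3^8 ≡ 13² = 169 ≡ 33 (mod 34)
  3^16 ≡ 33² = 1089 ≡ 1 (mod 34)
  3^32 ≡ 1² = 1 ≡ 1 (mod 34)
41 = 32 + 8 + 1, so 3^41 = 3^32 × 3^8 × 3^1 ≡ 1 × 33 × 3 (mod 34)
Multiplying step by step:
  1 × 33 = 33 ≡ 33 (mod 34)
  33 × 3 = 99 ≡ 31 (mod 34)
Result: 3^41 ≡ 31 (mod 34)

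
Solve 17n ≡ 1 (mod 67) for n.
17^(-1) ≡ 4 (mod 67). Verification: 17 × 4 = 68 ≡ 1 (mod 67)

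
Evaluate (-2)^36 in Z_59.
Using repeated squaring. (-2) ≡ 57 (mod 59). 36 = 32 + 4 (binary 100100). Repeated squaring mod 59: 57^1 ≡ 57; 57^2 ≡ 57² = 3249 ≡ 4; 57^4 ≡ 4² = 16 ≡ 16; 57^8 ≡ 16² = 256 ≡ 20; 57^16 ≡ 20² = 400 ≡ 46; 57^32 ≡ 46² = 2116 ≡ 51. Multiply: (-2)^36 ≡ 57^32 × 57^4 ≡ 51 × 16 (mod 59): 51 × 16 = 816 ≡ 49. So (-2)^36 ≡ 49 (mod 59).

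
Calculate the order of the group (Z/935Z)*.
640

Prime factorization: 935 = 5 × 11 × 17
Using the formula φ(n) = n × Π(1 - 1/p) for each prime factor p:
φ(935) = 935 × (1 - 1/5) × (1 - 1/11) × (1 - 1/17)
φ(935) = 640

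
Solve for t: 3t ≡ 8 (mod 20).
16

Since gcd(3, 20) = 1 divides 8, a solution exists.
Multiply both sides by the inverse of 3 mod 20:
  3^(-1) mod 20 = 7
  x ≡ 7 × 8 ≡ 56 ≡ 16 (mod 20)
Verification: 3 × 16 = 48 = 2 × 20 + 8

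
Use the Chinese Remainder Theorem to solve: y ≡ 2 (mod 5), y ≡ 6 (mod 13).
M = 5 × 13 = 65. M₁ = 13, y₁ ≡ 2 (mod 5). M₂ = 5, y₂ ≡ 8 (mod 13). y = 2×13×2 + 6×5×8 ≡ 32 (mod 65)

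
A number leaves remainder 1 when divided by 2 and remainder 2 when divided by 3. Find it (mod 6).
M = 2 × 3 = 6. M₁ = 3, y₁ ≡ 1 (mod 2). M₂ = 2, y₂ ≡ 2 (mod 3). y = 1×3×1 + 2×2×2 ≡ 5 (mod 6)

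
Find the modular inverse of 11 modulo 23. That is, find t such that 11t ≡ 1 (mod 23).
21

Using Extended Euclidean Algorithm:
gcd(11, 23) = 1
Bezout coefficients: 11 × -2 + 23 × 1 = 1
So 11 × -2 ≡ 1 (mod 23)
The inverse is -2 mod 23 = 21
Verification: 11 × 21 = 231 = 10 × 23 + 1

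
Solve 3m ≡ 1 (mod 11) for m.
3^(-1) ≡ 4 (mod 11). Verification: 3 × 4 = 12 ≡ 1 (mod 11)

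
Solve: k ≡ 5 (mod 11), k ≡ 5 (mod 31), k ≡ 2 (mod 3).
M = 11 × 31 × 3 = 1023. M₁ = 93, y₁ ≡ 9 (mod 11). M₂ = 33, y₂ ≡ 16 (mod 31). M₃ = 341, y₃ ≡ 2 (mod 3). k = 5×93×9 + 5×33×16 + 2×341×2 ≡ 5 (mod 1023)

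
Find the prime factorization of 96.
2^5 × 3

Divide by primes starting from smallest:
96 ÷ 2 = 48
48 ÷ 2 = 24
24 ÷ 2 = 12
12 ÷ 2 = 6
6 ÷ 2 = 3
3 ÷ 3 = 1

96 = 2^5 × 3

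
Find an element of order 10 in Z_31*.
15 has order 10 mod 31 since 15^{10} ≡ 1 (mod 31) and no smaller power works.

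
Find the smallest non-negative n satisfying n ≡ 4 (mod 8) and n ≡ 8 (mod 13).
M = 8 × 13 = 104. M₁ = 13, y₁ ≡ 5 (mod 8). M₂ = 8, y₂ ≡ 5 (mod 13). n = 4×13×5 + 8×8×5 ≡ 60 (mod 104)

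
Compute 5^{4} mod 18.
13

Using successive squaring:
Binary expansion of 4: 100
Powers of 5 mod 18 (each is the square of the previous):
  5^1 ≡ 5 (mod 18)
  5^2 ≡ 5² = 25 ≡ 7 (mod 18)
  5^4 ≡ 7² = 49 ≡ 13 (mod 18)
4 is a power of 2, so 5^4 is the last square: ≡ 13 (mod 18)
Result: 5^4 ≡ 13 (mod 18)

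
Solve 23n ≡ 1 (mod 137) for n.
23^(-1) ≡ 6 (mod 137). Verification: 23 × 6 = 138 ≡ 1 (mod 137)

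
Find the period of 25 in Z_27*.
Powers of 25 mod 27: 25^1≡25, 25^2≡4, 25^3≡19, 25^4≡16, 25^5≡22, 25^6≡10, 25^7≡7, 25^8≡13, 25^9≡1. Order = 9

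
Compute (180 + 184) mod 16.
12

(180 + 184) = 364
364 mod 16 = 12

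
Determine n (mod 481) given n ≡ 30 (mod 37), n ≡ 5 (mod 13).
252

Using the Chinese Remainder Theorem:
M = product of moduli = 481
For equation 1: M_1 = 13, 13 ≡ 13 (mod 37), inverse of 13 mod 37 is 20 (check: 13 × 20 = 260 ≡ 1 (mod 37))
For equation 2: M_2 = 37, 37 ≡ 11 (mod 13), inverse of 37 mod 13 is 6 (check: 11 × 6 = 66 ≡ 1 (mod 13))
Combine: n ≡ Σ r_i×M_i×(M_i⁻¹ mod m_i) = 30×13×20 + 5×37×6 = 7800 + 1110 = 8910
8910 mod 481 = 252
n ≡ 252 (mod 481)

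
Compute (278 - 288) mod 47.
37

(278 - 288) = -10
-10 mod 47 = 37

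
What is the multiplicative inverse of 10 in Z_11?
10^(-1) ≡ 10 (mod 11). Verification: 10 × 10 = 100 ≡ 1 (mod 11)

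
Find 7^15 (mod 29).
Using repeated squaring. 15 = 8 + 4 + 2 + 1 (binary 1111). Repeated squaring mod 29: 7^1 ≡ 7; 7^2 ≡ 7² = 49 ≡ 20; 7^4 ≡ 20² = 400 ≡ 23; 7^8 ≡ 23² = 529 ≡ 7. Multiply: 7^15 = 7^8 × 7^4 × 7^2 × 7^1 ≡ 7 × 23 × 20 × 7 (mod 29): 7 × 23 = 161 ≡ 16; 16 × 20 = 320 ≡ 1; 1 × 7 = 7 ≡ 7. So 7^15 ≡ 7 (mod 29).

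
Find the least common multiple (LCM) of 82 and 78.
3198

First find GCD(82, 78) using the Euclidean algorithm:
82 = 1 × 78 + 4
78 = 19 × 4 + 2
4 = 2 × 2 + 0
GCD(82, 78) = 2

LCM formula: LCM(a, b) = (a × b) / GCD(a, b)
LCM(82, 78) = (82 × 78) / 2
LCM(82, 78) = 6396 / 2
LCM(82, 78) = 3198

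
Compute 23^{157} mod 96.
23

Using successive squaring:
Binary expansion of 157: 10011101
Powers of 23 mod 96 (each is the square of the previous):
  23^1 ≡ 23 (mod 96)
  23^2 ≡ 23² = 529 ≡ 49 (mod 96)
  23^4 ≡ 49² = 2401 ≡ 1 (mod 96)
  23^8 ≡ 1² = 1 ≡ 1 (mod 96)
  23^16 ≡ 1² = 1 ≡ 1 (mod 96)
  23^32 ≡ 1² = 1 ≡ 1 (mod 96)
  23^64 ≡ 1² = 1 ≡ 1 (mod 96)
  23^128 ≡ 1² = 1 ≡ 1 (mod 96)
157 = 128 + 16 + 8 + 4 + 1, so 23^157 = 23^128 × 23^16 × 23^8 × 23^4 × 23^1 ≡ 1 × 1 × 1 × 1 × 23 (mod 96)
Multiplying step by step:
  1 × 1 = 1 ≡ 1 (mod 96)
  1 × 1 = 1 ≡ 1 (mod 96)
  1 × 1 = 1 ≡ 1 (mod 96)
  1 × 23 = 23 ≡ 23 (mod 96)
Result: 23^157 ≡ 23 (mod 96)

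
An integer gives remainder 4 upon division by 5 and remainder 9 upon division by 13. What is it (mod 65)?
M = 5 × 13 = 65. M₁ = 13, y₁ ≡ 2 (mod 5). M₂ = 5, y₂ ≡ 8 (mod 13). m = 4×13×2 + 9×5×8 ≡ 9 (mod 65). The smallest positive such number is 9.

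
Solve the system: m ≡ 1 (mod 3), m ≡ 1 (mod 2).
M = 3 × 2 = 6. M₁ = 2, y₁ ≡ 2 (mod 3). M₂ = 3, y₂ ≡ 1 (mod 2). m = 1×2×2 + 1×3×1 ≡ 1 (mod 6)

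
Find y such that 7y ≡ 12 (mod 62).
46

Since gcd(7, 62) = 1 divides 12, a solution exists.
Multiply both sides by the inverse of 7 mod 62:
  7^(-1) mod 62 = 9
  x ≡ 9 × 12 ≡ 108 ≡ 46 (mod 62)
Verification: 7 × 46 = 322 = 5 × 62 + 12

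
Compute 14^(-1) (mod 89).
14^(-1) ≡ 70 (mod 89). Verification: 14 × 70 = 980 ≡ 1 (mod 89)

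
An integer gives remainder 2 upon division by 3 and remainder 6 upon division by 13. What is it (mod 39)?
M = 3 × 13 = 39. M₁ = 13, y₁ ≡ 1 (mod 3). M₂ = 3, y₂ ≡ 9 (mod 13). t = 2×13×1 + 6×3×9 ≡ 32 (mod 39). The smallest positive such number is 32.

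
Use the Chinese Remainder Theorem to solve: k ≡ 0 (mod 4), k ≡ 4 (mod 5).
M = 4 × 5 = 20. M₁ = 5, y₁ ≡ 1 (mod 4). M₂ = 4, y₂ ≡ 4 (mod 5). k = 0×5×1 + 4×4×4 ≡ 4 (mod 20)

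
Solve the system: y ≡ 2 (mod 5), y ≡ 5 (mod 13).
M = 5 × 13 = 65. M₁ = 13, y₁ ≡ 2 (mod 5). M₂ = 5, y₂ ≡ 8 (mod 13). y = 2×13×2 + 5×5×8 ≡ 57 (mod 65)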